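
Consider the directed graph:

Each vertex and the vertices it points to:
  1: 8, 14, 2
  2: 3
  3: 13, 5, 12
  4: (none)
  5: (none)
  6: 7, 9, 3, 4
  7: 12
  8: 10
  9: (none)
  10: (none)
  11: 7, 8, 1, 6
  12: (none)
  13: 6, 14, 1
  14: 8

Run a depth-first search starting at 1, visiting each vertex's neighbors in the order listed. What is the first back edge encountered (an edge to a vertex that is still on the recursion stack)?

6->3

DFS from 1 (visiting each vertex's neighbors in the order listed); mark gray on enter, black on exit:
1 gray
  8 gray
    10 gray
    10 black
  8 black
  14 gray
    14→8: 8 black — skip
  14 black
  2 gray
    3 gray
      13 gray
        6 gray
          7 gray
            12 gray
            12 black
          7 black
          9 gray
          9 black
          6→3: 3 is gray → back edge
First back edge: 6 → 3.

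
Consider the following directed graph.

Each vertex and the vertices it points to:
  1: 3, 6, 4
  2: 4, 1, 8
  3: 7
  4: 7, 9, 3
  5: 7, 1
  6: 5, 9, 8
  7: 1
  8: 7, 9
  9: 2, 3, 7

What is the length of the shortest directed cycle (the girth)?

For each vertex v, BFS finds the shortest path from v back to v.
The shortest such closed walk is 2 → 4 → 9 → 2, length 3.

3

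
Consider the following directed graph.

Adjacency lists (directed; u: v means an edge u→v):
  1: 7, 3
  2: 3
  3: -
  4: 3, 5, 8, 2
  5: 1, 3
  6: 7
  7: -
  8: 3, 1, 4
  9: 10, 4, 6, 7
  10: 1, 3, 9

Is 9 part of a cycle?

Yes

9 is on a cycle iff 9 can reach itself via ≥1 edge.
9 → 10 → 9 — yes.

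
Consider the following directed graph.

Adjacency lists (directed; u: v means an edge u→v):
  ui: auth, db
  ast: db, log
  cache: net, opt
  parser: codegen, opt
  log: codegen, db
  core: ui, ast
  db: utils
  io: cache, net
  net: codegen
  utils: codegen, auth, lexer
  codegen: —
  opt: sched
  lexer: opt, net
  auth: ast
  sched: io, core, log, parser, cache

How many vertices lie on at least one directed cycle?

13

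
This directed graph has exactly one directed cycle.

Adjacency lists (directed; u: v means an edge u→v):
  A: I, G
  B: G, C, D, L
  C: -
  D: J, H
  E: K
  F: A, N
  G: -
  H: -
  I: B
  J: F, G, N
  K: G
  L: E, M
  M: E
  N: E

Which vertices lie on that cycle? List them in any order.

A, B, D, F, I, J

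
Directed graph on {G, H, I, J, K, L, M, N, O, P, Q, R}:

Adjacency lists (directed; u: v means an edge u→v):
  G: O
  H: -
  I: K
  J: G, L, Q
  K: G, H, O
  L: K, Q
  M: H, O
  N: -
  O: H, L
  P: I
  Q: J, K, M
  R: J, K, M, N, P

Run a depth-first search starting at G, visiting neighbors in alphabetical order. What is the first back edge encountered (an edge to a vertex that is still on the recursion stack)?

K->G

DFS from G (visiting neighbors in alphabetical order); mark gray on enter, black on exit:
G gray
  O gray
    H gray
    H black
    L gray
      K gray
        K→G: G is gray → back edge
First back edge: K → G.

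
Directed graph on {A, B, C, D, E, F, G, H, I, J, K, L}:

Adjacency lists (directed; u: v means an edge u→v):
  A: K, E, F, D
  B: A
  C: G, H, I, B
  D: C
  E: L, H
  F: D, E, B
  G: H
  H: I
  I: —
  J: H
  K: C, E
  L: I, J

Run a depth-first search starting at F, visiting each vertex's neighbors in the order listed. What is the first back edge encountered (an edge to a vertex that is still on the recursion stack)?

K->C

DFS from F (visiting each vertex's neighbors in the order listed); mark gray on enter, black on exit:
F gray
  D gray
    C gray
      G gray
        H gray
          I gray
          I black
        H black
      G black
      C→H: H black — skip
      C→I: I black — skip
      B gray
        A gray
          K gray
            K→C: C is gray → back edge
First back edge: K → C.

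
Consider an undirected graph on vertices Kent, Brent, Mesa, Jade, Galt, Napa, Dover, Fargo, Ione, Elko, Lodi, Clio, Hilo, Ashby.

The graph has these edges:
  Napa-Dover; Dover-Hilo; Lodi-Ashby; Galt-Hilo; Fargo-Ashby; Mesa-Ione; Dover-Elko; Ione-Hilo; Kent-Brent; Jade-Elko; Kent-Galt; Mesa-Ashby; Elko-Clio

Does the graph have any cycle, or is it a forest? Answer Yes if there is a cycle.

No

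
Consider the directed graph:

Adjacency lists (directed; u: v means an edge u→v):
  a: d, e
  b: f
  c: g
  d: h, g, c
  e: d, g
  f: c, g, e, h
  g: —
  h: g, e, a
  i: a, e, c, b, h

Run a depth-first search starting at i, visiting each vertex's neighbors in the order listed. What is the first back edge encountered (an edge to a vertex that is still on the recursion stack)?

e->d

DFS from i (visiting each vertex's neighbors in the order listed); mark gray on enter, black on exit:
i gray
  a gray
    d gray
      h gray
        g gray
        g black
        e gray
          e→d: d is gray → back edge
First back edge: e → d.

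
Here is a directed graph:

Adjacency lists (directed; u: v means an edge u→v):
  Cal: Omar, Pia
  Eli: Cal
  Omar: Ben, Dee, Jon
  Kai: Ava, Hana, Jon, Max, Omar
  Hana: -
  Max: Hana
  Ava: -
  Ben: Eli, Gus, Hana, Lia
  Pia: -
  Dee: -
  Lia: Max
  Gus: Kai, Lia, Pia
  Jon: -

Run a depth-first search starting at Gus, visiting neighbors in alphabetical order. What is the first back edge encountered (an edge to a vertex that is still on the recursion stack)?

Cal->Omar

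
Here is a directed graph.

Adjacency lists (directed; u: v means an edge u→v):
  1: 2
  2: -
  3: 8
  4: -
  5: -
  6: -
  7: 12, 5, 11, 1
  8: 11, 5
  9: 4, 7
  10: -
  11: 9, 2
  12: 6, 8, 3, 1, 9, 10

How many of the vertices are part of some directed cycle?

A vertex is on a directed cycle iff it belongs to a strongly connected component of size ≥ 2 (or has a self-loop).
The vertices on cycles are {3, 7, 8, 9, 11, 12} — 6 in total.

6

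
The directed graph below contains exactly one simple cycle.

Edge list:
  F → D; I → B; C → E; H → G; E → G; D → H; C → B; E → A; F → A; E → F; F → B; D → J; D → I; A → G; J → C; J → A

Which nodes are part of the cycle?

C, D, E, F, J

DFS with gray/black marking from D:
D gray
  J gray
    C gray
      E gray
        F gray
          A gray
            G gray
            G black
          A black
          B gray
          B black
          F→D: D is gray → back edge
Back edge closes the cycle D → J → C → E → F → D; its vertices are {C, D, E, F, J}.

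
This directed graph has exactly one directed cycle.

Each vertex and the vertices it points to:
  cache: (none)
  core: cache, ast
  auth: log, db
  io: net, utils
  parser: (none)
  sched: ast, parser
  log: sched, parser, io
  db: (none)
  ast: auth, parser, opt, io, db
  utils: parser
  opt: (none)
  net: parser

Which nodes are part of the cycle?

ast, log, auth, sched

DFS with gray/black marking from ast:
ast gray
  auth gray
    log gray
      sched gray
        sched→ast: ast is gray → back edge
Back edge closes the cycle ast → auth → log → sched → ast; its vertices are {ast, log, auth, sched}.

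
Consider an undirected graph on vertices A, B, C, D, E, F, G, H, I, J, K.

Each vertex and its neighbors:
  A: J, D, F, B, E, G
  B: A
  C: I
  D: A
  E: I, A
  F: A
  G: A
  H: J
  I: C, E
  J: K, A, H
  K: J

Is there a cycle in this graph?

DFS, tracking each vertex's parent; an edge to a visited non-parent vertex closes a cycle.
Start from B:
visit B (parent –)
  visit A (parent B)
    visit J (parent A)
      visit K (parent J)
        K–J: parent, skip
      J–A: parent, skip
      visit H (parent J)
        H–J: parent, skip
    visit D (parent A)
      D–A: parent, skip
    visit F (parent A)
      F–A: parent, skip
    A–B: parent, skip
    visit E (parent A)
      visit I (parent E)
        visit C (parent I)
          C–I: parent, skip
        I–E: parent, skip
      E–A: parent, skip
    visit G (parent A)
      G–A: parent, skip
No non-parent visited neighbor found — the graph is a forest.

No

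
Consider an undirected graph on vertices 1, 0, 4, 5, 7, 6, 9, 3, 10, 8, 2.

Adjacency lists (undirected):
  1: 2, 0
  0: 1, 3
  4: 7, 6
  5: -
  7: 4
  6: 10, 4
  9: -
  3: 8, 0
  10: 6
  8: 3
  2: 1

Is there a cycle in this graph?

DFS, tracking each vertex's parent; an edge to a visited non-parent vertex closes a cycle.
Start from 6:
visit 6 (parent –)
  visit 10 (parent 6)
    10–6: parent, skip
  visit 4 (parent 6)
    visit 7 (parent 4)
      7–4: parent, skip
    4–6: parent, skip
visit 1 (parent –)
  visit 2 (parent 1)
    2–1: parent, skip
  visit 0 (parent 1)
    0–1: parent, skip
    visit 3 (parent 0)
      visit 8 (parent 3)
        8–3: parent, skip
      3–0: parent, skip
visit 5 (parent –)
visit 9 (parent –)
No non-parent visited neighbor found — the graph is a forest.

No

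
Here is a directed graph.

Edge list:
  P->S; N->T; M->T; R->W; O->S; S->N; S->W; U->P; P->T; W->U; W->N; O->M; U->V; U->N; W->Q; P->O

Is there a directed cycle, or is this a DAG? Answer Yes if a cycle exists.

DFS with white/gray/black marking, starting from P:
P gray
  T gray
  T black
  S gray
    N gray
      N→T: T black — skip
    N black
    W gray
      W→N: N black — skip
      U gray
        V gray
        V black
        U→P: P is gray → back edge
Back edge found, so a cycle exists: P → S → W → U → P.

Yes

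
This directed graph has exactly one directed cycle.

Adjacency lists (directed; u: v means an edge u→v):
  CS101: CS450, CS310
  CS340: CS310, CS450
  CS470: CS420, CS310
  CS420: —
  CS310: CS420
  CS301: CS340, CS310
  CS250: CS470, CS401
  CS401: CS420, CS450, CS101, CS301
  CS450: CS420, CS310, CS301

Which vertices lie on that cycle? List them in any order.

CS301, CS340, CS450

DFS with gray/black marking from CS301:
CS301 gray
  CS340 gray
    CS310 gray
      CS420 gray
      CS420 black
    CS310 black
    CS450 gray
      CS450→CS420: CS420 black — skip
      CS450→CS310: CS310 black — skip
      CS450→CS301: CS301 is gray → back edge
Back edge closes the cycle CS301 → CS340 → CS450 → CS301; its vertices are {CS301, CS340, CS450}.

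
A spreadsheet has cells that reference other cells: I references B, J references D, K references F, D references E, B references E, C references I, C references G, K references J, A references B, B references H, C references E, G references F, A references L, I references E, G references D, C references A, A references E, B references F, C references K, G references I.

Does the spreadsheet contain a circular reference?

DFS with white/gray/black marking, starting from H:
H gray
H black
A gray
  B gray
    B→H: H black — skip
    E gray
    E black
    F gray
    F black
  B black
  A→E: E black — skip
  L gray
  L black
A black
C gray
  G gray
    G→F: F black — skip
    I gray
      I→E: E black — skip
      I→B: B black — skip
    I black
    D gray
      D→E: E black — skip
    D black
  G black
  C→A: A black — skip
  C→E: E black — skip
  C→I: I black — skip
  K gray
    K→F: F black — skip
    J gray
      J→D: D black — skip
    J black
  K black
C black
Every edge goes to a white or black vertex — no back edge, so the graph is acyclic.

No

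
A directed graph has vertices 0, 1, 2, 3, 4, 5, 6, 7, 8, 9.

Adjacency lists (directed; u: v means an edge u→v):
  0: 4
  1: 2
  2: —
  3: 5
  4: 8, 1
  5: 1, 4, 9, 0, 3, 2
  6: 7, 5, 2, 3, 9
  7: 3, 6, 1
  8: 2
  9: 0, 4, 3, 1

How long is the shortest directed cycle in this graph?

For each vertex v, BFS finds the shortest path from v back to v.
The shortest such closed walk is 7 → 6 → 7, length 2.

2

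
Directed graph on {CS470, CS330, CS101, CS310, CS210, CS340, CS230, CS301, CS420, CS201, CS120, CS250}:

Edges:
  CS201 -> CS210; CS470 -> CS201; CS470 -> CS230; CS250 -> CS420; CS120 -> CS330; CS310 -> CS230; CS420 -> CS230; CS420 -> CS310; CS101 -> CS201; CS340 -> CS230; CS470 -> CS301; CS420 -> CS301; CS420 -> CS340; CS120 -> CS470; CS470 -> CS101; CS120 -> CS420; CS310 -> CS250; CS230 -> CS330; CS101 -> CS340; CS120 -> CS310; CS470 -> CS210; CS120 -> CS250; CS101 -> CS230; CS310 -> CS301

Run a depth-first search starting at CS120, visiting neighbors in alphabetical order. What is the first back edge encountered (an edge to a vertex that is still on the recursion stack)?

CS310→CS250

DFS from CS120 (visiting neighbors in alphabetical order); mark gray on enter, black on exit:
CS120 gray
  CS250 gray
    CS420 gray
      CS230 gray
        CS330 gray
        CS330 black
      CS230 black
      CS301 gray
      CS301 black
      CS310 gray
        CS310→CS230: CS230 black — skip
        CS310→CS250: CS250 is gray → back edge
First back edge: CS310 → CS250.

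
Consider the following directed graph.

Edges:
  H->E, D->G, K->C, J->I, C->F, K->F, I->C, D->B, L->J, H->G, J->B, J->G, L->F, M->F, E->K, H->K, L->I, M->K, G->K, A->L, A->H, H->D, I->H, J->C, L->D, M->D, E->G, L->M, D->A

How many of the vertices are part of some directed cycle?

7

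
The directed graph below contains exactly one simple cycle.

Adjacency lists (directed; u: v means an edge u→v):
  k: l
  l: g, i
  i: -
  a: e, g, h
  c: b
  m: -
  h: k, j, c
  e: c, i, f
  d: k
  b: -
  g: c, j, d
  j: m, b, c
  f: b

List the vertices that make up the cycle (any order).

d, g, k, l

DFS with gray/black marking from g:
g gray
  c gray
    b gray
    b black
  c black
  j gray
    m gray
    m black
    j→b: b black — skip
    j→c: c black — skip
  j black
  d gray
    k gray
      l gray
        l→g: g is gray → back edge
Back edge closes the cycle g → d → k → l → g; its vertices are {d, g, k, l}.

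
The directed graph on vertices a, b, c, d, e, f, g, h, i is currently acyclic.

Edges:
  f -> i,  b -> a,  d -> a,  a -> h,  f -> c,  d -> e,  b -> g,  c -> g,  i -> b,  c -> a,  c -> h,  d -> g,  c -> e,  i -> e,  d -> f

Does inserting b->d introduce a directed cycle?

Yes

Adding b→d creates a cycle iff d can already reach b.
Path from d: d → f → i → b.
So d → … → b → d is a cycle.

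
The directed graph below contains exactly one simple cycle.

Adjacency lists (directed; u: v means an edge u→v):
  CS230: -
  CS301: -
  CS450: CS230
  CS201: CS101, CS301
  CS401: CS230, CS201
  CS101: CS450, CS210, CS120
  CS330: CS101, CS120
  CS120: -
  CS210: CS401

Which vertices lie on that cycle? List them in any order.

CS101, CS201, CS210, CS401

DFS with gray/black marking from CS101:
CS101 gray
  CS450 gray
    CS230 gray
    CS230 black
  CS450 black
  CS210 gray
    CS401 gray
      CS401→CS230: CS230 black — skip
      CS201 gray
        CS201→CS101: CS101 is gray → back edge
Back edge closes the cycle CS101 → CS210 → CS401 → CS201 → CS101; its vertices are {CS101, CS201, CS210, CS401}.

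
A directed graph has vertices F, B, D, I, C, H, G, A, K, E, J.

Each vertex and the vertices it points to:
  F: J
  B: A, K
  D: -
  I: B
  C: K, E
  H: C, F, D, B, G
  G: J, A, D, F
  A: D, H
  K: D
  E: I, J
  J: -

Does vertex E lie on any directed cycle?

E is on a cycle iff E can reach itself via ≥1 edge.
E → I → B → A → H → C → E — yes.

Yes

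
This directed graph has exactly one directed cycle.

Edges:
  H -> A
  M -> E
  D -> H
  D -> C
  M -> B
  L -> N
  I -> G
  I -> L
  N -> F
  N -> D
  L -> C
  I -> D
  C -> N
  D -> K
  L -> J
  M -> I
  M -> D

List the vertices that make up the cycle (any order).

DFS with gray/black marking from D:
D gray
  H gray
    A gray
    A black
  H black
  K gray
  K black
  C gray
    N gray
      F gray
      F black
      N→D: D is gray → back edge
Back edge closes the cycle D → C → N → D; its vertices are {C, D, N}.

C, D, N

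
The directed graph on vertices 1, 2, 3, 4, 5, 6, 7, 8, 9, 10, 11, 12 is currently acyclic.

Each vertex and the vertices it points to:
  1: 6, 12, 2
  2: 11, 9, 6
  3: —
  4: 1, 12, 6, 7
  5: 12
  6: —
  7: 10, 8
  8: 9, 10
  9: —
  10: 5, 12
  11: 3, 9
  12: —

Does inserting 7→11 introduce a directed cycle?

No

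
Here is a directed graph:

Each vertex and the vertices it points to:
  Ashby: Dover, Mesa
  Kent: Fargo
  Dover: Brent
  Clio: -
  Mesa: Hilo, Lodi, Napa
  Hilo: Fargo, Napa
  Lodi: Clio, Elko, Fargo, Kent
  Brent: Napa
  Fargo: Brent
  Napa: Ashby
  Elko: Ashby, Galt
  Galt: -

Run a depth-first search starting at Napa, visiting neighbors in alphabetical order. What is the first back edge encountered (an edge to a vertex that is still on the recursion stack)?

DFS from Napa (visiting neighbors in alphabetical order); mark gray on enter, black on exit:
Napa gray
  Ashby gray
    Dover gray
      Brent gray
        Brent→Napa: Napa is gray → back edge
First back edge: Brent → Napa.

Brent→Napa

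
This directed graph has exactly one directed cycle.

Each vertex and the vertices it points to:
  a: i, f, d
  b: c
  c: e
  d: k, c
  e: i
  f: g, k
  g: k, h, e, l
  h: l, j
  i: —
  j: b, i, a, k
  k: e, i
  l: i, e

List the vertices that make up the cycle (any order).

a, f, g, h, j

DFS with gray/black marking from h:
h gray
  l gray
    i gray
    i black
    e gray
      e→i: i black — skip
    e black
  l black
  j gray
    b gray
      c gray
        c→e: e black — skip
      c black
    b black
    j→i: i black — skip
    a gray
      a→i: i black — skip
      f gray
        g gray
          k gray
            k→e: e black — skip
            k→i: i black — skip
          k black
          g→h: h is gray → back edge
Back edge closes the cycle h → j → a → f → g → h; its vertices are {a, f, g, h, j}.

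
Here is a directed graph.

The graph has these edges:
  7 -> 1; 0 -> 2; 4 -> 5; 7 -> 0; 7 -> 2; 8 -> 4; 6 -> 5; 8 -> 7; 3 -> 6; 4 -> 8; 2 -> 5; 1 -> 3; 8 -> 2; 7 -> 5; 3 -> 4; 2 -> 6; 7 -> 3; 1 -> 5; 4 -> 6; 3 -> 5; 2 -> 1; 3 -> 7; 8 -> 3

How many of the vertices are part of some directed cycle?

7

A vertex is on a directed cycle iff it belongs to a strongly connected component of size ≥ 2 (or has a self-loop).
The vertices on cycles are {0, 1, 2, 3, 4, 7, 8} — 7 in total.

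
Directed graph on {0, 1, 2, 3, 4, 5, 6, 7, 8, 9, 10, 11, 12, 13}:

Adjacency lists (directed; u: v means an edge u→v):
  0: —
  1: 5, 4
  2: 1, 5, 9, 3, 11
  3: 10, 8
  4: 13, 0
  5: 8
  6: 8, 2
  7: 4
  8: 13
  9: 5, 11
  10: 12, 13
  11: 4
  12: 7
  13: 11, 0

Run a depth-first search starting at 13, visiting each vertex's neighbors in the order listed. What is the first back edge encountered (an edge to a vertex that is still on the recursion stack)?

4->13

DFS from 13 (visiting each vertex's neighbors in the order listed); mark gray on enter, black on exit:
13 gray
  11 gray
    4 gray
      4→13: 13 is gray → back edge
First back edge: 4 → 13.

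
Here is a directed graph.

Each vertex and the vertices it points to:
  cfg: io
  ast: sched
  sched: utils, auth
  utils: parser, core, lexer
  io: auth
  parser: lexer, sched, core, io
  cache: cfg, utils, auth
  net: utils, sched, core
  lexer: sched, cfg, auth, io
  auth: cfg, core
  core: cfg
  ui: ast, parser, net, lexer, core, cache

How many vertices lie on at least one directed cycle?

8

A vertex is on a directed cycle iff it belongs to a strongly connected component of size ≥ 2 (or has a self-loop).
The vertices on cycles are {io, cfg, auth, core, lexer, sched, utils, parser} — 8 in total.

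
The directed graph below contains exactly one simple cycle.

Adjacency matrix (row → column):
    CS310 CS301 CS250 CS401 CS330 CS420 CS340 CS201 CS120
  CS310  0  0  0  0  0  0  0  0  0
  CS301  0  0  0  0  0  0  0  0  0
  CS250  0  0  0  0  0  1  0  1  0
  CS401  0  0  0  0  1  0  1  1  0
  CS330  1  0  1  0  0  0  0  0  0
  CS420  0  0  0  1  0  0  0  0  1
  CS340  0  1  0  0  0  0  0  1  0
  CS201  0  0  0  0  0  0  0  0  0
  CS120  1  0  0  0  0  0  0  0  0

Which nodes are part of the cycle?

CS250, CS330, CS401, CS420

DFS with gray/black marking from CS420:
CS420 gray
  CS120 gray
    CS310 gray
    CS310 black
  CS120 black
  CS401 gray
    CS330 gray
      CS330→CS310: CS310 black — skip
      CS250 gray
        CS250→CS420: CS420 is gray → back edge
Back edge closes the cycle CS420 → CS401 → CS330 → CS250 → CS420; its vertices are {CS250, CS330, CS401, CS420}.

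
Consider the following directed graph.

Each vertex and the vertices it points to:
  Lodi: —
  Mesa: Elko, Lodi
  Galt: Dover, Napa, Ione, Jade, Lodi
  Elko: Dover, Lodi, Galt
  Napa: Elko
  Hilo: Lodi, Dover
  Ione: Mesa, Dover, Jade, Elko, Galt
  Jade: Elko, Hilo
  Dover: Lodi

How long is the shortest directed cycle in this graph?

For each vertex v, BFS finds the shortest path from v back to v.
The shortest such closed walk is Galt → Ione → Galt, length 2.

2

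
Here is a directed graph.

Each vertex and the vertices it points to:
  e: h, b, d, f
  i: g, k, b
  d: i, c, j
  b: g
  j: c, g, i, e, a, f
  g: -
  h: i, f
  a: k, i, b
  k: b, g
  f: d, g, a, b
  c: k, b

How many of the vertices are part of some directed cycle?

5

A vertex is on a directed cycle iff it belongs to a strongly connected component of size ≥ 2 (or has a self-loop).
The vertices on cycles are {d, e, f, h, j} — 5 in total.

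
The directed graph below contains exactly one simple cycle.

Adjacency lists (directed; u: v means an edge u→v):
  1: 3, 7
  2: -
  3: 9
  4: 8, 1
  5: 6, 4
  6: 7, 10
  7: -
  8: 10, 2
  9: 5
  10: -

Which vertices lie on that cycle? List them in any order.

1, 3, 4, 5, 9

DFS with gray/black marking from 9:
9 gray
  5 gray
    6 gray
      7 gray
      7 black
      10 gray
      10 black
    6 black
    4 gray
      8 gray
        8→10: 10 black — skip
        2 gray
        2 black
      8 black
      1 gray
        3 gray
          3→9: 9 is gray → back edge
Back edge closes the cycle 9 → 5 → 4 → 1 → 3 → 9; its vertices are {1, 3, 4, 5, 9}.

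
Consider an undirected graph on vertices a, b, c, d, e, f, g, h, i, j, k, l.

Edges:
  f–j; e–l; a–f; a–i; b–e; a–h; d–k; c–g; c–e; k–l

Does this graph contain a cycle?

DFS, tracking each vertex's parent; an edge to a visited non-parent vertex closes a cycle.
Start from e:
visit e (parent –)
  visit b (parent e)
    b–e: parent, skip
  visit l (parent e)
    visit k (parent l)
      visit d (parent k)
        d–k: parent, skip
      k–l: parent, skip
    l–e: parent, skip
  visit c (parent e)
    c–e: parent, skip
    visit g (parent c)
      g–c: parent, skip
visit a (parent –)
  visit f (parent a)
    visit j (parent f)
      j–f: parent, skip
    f–a: parent, skip
  visit i (parent a)
    i–a: parent, skip
  visit h (parent a)
    h–a: parent, skip
No non-parent visited neighbor found — the graph is a forest.

No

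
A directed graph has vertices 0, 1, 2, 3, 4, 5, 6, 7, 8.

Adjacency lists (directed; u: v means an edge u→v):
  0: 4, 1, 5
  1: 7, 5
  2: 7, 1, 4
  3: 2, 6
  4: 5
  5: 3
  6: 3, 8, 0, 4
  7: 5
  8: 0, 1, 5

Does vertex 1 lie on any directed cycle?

Yes

1 is on a cycle iff 1 can reach itself via ≥1 edge.
1 → 5 → 3 → 2 → 1 — yes.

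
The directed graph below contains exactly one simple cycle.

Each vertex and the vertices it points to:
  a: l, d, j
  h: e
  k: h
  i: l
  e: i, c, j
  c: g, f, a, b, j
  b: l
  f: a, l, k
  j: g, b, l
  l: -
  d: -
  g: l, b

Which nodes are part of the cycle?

DFS with gray/black marking from e:
e gray
  i gray
    l gray
    l black
  i black
  c gray
    g gray
      g→l: l black — skip
      b gray
        b→l: l black — skip
      b black
    g black
    f gray
      a gray
        a→l: l black — skip
        d gray
        d black
        j gray
          j→g: g black — skip
          j→b: b black — skip
          j→l: l black — skip
        j black
      a black
      f→l: l black — skip
      k gray
        h gray
          h→e: e is gray → back edge
Back edge closes the cycle e → c → f → k → h → e; its vertices are {c, e, f, h, k}.

c, e, f, h, k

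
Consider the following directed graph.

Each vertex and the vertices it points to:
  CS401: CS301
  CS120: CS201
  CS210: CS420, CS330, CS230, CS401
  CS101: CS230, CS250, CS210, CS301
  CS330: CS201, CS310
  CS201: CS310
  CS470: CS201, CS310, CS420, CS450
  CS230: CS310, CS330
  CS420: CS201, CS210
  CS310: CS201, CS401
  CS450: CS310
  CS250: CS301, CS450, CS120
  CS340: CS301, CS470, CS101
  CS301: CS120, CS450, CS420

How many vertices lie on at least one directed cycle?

10

A vertex is on a directed cycle iff it belongs to a strongly connected component of size ≥ 2 (or has a self-loop).
The vertices on cycles are {CS120, CS201, CS210, CS230, CS301, CS310, CS330, CS401, CS420, CS450} — 10 in total.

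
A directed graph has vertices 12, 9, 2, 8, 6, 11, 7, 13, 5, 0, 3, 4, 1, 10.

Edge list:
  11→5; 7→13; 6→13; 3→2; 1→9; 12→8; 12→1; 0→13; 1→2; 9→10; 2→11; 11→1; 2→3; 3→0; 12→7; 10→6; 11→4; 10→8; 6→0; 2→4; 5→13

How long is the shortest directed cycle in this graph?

2

For each vertex v, BFS finds the shortest path from v back to v.
The shortest such closed walk is 2 → 3 → 2, length 2.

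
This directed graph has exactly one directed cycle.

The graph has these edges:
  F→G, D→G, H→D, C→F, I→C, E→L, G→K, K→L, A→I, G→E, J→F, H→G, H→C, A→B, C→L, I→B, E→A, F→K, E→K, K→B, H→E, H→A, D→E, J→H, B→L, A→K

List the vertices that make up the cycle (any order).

DFS with gray/black marking from C:
C gray
  L gray
  L black
  F gray
    K gray
      B gray
        B→L: L black — skip
      B black
      K→L: L black — skip
    K black
    G gray
      G→K: K black — skip
      E gray
        E→L: L black — skip
        E→K: K black — skip
        A gray
          I gray
            I→B: B black — skip
            I→C: C is gray → back edge
Back edge closes the cycle C → F → G → E → A → I → C; its vertices are {A, C, E, F, G, I}.

A, C, E, F, G, I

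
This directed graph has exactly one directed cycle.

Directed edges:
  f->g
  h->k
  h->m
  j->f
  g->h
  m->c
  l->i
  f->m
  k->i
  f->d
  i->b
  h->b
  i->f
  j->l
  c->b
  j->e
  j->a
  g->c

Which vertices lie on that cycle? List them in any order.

DFS with gray/black marking from f:
f gray
  g gray
    c gray
      b gray
      b black
    c black
    h gray
      m gray
        m→c: c black — skip
      m black
      k gray
        i gray
          i→f: f is gray → back edge
Back edge closes the cycle f → g → h → k → i → f; its vertices are {f, g, h, i, k}.

f, g, h, i, k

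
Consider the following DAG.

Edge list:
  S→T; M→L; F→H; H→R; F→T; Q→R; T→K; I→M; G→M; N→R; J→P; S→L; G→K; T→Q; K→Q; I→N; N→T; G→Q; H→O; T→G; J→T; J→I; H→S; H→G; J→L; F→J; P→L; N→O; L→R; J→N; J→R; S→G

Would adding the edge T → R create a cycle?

No

Adding T→R creates a cycle iff R can already reach T.
Explore from R: no path reaches T. The graph stays acyclic.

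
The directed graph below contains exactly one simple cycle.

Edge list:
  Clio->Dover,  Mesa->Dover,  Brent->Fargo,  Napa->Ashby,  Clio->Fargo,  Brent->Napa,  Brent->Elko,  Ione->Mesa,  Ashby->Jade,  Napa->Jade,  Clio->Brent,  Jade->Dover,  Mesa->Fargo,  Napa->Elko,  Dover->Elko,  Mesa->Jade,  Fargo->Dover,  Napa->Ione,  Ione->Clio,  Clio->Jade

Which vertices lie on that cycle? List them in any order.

Clio, Ione, Napa, Brent

DFS with gray/black marking from Brent:
Brent gray
  Napa gray
    Jade gray
      Dover gray
        Elko gray
        Elko black
      Dover black
    Jade black
    Ashby gray
      Ashby→Jade: Jade black — skip
    Ashby black
    Napa→Elko: Elko black — skip
    Ione gray
      Mesa gray
        Mesa→Jade: Jade black — skip
        Mesa→Dover: Dover black — skip
        Fargo gray
          Fargo→Dover: Dover black — skip
        Fargo black
      Mesa black
      Clio gray
        Clio→Brent: Brent is gray → back edge
Back edge closes the cycle Brent → Napa → Ione → Clio → Brent; its vertices are {Clio, Ione, Napa, Brent}.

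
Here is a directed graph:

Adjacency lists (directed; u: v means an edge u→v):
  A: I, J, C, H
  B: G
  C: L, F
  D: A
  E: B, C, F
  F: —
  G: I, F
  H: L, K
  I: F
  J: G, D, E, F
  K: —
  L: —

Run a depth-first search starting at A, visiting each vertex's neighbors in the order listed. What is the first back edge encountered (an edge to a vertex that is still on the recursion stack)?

D→A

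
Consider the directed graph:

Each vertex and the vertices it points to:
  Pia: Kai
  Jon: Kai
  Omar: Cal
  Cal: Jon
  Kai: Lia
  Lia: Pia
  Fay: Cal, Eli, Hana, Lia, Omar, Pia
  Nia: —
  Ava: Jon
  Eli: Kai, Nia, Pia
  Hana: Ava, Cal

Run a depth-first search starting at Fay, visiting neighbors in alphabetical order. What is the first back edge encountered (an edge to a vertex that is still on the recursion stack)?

Pia→Kai

DFS from Fay (visiting neighbors in alphabetical order); mark gray on enter, black on exit:
Fay gray
  Cal gray
    Jon gray
      Kai gray
        Lia gray
          Pia gray
            Pia→Kai: Kai is gray → back edge
First back edge: Pia → Kai.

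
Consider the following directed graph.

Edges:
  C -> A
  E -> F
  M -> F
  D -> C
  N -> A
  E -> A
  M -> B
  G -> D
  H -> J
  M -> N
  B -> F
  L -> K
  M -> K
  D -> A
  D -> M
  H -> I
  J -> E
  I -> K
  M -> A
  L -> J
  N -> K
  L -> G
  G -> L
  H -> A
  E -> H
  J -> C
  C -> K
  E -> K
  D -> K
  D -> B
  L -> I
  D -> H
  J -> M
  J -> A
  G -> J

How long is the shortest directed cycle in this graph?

For each vertex v, BFS finds the shortest path from v back to v.
The shortest such closed walk is G → L → G, length 2.

2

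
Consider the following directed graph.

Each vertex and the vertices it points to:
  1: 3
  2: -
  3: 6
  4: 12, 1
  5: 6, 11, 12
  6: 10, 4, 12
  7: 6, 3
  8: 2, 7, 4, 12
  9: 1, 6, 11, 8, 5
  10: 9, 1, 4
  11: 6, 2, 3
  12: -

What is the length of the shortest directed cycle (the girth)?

For each vertex v, BFS finds the shortest path from v back to v.
The shortest such closed walk is 10 → 9 → 6 → 10, length 3.

3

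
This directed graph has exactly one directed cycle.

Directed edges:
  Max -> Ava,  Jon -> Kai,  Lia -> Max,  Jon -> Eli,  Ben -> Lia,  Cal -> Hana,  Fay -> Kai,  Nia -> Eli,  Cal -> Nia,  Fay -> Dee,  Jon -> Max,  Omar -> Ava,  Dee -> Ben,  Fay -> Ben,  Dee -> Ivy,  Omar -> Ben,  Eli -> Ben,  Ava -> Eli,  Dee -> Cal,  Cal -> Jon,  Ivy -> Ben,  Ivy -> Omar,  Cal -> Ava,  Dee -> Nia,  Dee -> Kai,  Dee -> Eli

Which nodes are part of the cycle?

Ava, Ben, Eli, Lia, Max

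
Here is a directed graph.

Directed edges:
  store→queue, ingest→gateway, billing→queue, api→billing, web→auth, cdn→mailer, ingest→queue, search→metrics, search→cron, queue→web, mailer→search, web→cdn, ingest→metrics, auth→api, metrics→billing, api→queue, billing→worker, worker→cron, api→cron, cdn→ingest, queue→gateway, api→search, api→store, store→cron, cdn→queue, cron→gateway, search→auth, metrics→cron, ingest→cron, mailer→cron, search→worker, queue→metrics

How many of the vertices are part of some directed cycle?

A vertex is on a directed cycle iff it belongs to a strongly connected component of size ≥ 2 (or has a self-loop).
The vertices on cycles are {api, cdn, web, auth, queue, store, ingest, mailer, search, billing, metrics} — 11 in total.

11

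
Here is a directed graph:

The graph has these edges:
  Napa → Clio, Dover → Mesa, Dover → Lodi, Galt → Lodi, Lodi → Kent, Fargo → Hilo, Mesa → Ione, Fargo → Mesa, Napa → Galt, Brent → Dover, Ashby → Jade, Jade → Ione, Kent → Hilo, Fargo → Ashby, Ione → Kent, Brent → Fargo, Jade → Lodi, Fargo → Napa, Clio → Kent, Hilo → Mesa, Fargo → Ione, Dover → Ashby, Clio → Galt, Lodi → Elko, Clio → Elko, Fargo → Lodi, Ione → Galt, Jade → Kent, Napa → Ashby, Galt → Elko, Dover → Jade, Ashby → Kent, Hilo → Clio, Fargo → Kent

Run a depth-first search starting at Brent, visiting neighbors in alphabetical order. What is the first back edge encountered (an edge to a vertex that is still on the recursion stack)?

DFS from Brent (visiting neighbors in alphabetical order); mark gray on enter, black on exit:
Brent gray
  Dover gray
    Ashby gray
      Jade gray
        Ione gray
          Galt gray
            Elko gray
            Elko black
            Lodi gray
              Lodi→Elko: Elko black — skip
              Kent gray
                Hilo gray
                  Clio gray
                    Clio→Elko: Elko black — skip
                    Clio→Galt: Galt is gray → back edge
First back edge: Clio → Galt.

Clio->Galt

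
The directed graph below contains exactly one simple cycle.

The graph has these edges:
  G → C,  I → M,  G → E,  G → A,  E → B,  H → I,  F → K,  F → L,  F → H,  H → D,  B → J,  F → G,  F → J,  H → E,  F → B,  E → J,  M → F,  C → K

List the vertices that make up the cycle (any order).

DFS with gray/black marking from F:
F gray
  L gray
  L black
  H gray
    D gray
    D black
    I gray
      M gray
        M→F: F is gray → back edge
Back edge closes the cycle F → H → I → M → F; its vertices are {F, H, I, M}.

F, H, I, M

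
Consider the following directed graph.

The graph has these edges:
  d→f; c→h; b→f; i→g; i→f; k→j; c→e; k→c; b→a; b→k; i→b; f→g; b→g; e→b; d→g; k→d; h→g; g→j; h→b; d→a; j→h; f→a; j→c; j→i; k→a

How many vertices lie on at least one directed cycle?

10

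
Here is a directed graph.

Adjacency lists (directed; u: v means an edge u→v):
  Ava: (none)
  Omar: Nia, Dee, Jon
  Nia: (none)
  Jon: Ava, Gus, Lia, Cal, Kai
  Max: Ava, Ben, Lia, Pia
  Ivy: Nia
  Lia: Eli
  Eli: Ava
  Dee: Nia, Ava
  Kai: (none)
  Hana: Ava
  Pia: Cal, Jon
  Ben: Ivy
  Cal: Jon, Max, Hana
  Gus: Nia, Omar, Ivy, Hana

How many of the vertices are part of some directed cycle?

6

A vertex is on a directed cycle iff it belongs to a strongly connected component of size ≥ 2 (or has a self-loop).
The vertices on cycles are {Cal, Gus, Jon, Max, Pia, Omar} — 6 in total.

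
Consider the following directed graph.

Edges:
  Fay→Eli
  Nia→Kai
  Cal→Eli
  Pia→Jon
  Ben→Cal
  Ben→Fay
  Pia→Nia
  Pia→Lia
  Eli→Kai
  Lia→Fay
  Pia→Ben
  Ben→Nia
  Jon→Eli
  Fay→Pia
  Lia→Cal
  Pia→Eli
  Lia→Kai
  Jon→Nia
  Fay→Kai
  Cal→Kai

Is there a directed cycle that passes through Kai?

No

Kai lies on a cycle iff there is a path from Kai back to itself.
Exploring from Kai, it never reaches itself; equivalently, its strongly connected component is a singleton.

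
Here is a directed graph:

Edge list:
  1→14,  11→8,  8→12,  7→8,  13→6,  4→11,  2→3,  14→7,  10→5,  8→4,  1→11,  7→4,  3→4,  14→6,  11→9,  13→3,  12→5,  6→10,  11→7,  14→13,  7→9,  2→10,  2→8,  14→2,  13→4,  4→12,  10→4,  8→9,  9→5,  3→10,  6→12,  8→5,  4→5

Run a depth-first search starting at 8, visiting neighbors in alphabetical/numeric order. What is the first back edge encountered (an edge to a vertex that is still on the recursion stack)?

DFS from 8 (visiting neighbors in alphabetical/numeric order); mark gray on enter, black on exit:
8 gray
  4 gray
    5 gray
    5 black
    11 gray
      7 gray
        7→4: 4 is gray → back edge
First back edge: 7 → 4.

7→4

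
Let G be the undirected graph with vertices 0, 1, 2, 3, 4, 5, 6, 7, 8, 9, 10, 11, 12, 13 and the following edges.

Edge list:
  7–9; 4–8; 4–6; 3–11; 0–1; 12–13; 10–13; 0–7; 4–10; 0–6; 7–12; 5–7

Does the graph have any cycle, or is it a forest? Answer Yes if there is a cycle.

Yes

DFS, tracking each vertex's parent; an edge to a visited non-parent vertex closes a cycle.
Start from 7:
visit 7 (parent –)
  visit 9 (parent 7)
    9–7: parent, skip
  visit 5 (parent 7)
    5–7: parent, skip
  visit 0 (parent 7)
    visit 1 (parent 0)
      1–0: parent, skip
    visit 6 (parent 0)
      6–0: parent, skip
      visit 4 (parent 6)
        4–6: parent, skip
        visit 8 (parent 4)
          8–4: parent, skip
        visit 10 (parent 4)
          10–4: parent, skip
          visit 13 (parent 10)
            13–10: parent, skip
            visit 12 (parent 13)
              12–13: parent, skip
              12–7: 7 visited and ≠ parent → cycle
Cycle: 7 – 0 – 6 – 4 – 10 – 13 – 12 – 7.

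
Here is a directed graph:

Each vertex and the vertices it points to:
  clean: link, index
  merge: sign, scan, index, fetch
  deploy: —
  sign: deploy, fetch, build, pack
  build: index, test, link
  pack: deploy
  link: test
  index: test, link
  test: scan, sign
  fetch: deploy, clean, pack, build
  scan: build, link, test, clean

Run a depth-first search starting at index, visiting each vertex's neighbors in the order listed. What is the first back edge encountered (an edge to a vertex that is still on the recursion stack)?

build->index

DFS from index (visiting each vertex's neighbors in the order listed); mark gray on enter, black on exit:
index gray
  test gray
    scan gray
      build gray
        build→index: index is gray → back edge
First back edge: build → index.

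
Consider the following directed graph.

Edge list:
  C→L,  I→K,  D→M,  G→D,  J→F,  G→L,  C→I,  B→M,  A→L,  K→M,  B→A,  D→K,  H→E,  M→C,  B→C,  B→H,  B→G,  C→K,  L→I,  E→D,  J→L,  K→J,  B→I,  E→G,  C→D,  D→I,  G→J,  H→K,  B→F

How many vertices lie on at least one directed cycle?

7

A vertex is on a directed cycle iff it belongs to a strongly connected component of size ≥ 2 (or has a self-loop).
The vertices on cycles are {C, D, I, J, K, L, M} — 7 in total.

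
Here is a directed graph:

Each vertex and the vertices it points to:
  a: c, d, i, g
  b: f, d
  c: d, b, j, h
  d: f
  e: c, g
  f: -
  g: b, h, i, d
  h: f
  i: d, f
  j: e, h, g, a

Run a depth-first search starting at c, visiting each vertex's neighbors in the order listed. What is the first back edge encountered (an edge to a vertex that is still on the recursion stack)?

e->c

DFS from c (visiting each vertex's neighbors in the order listed); mark gray on enter, black on exit:
c gray
  d gray
    f gray
    f black
  d black
  b gray
    b→f: f black — skip
    b→d: d black — skip
  b black
  j gray
    e gray
      e→c: c is gray → back edge
First back edge: e → c.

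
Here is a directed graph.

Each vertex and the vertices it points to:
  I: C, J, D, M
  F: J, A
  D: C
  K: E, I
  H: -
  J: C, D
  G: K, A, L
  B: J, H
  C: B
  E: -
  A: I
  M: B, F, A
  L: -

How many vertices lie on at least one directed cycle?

A vertex is on a directed cycle iff it belongs to a strongly connected component of size ≥ 2 (or has a self-loop).
The vertices on cycles are {A, B, C, D, F, I, J, M} — 8 in total.

8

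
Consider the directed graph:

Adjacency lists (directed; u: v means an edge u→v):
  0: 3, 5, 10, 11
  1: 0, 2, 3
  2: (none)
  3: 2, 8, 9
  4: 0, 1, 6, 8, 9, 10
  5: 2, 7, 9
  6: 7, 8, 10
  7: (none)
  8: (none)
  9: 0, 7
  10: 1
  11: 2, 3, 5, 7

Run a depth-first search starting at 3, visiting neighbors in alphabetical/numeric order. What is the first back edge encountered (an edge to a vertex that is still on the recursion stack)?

DFS from 3 (visiting neighbors in alphabetical/numeric order); mark gray on enter, black on exit:
3 gray
  2 gray
  2 black
  8 gray
  8 black
  9 gray
    0 gray
      0→3: 3 is gray → back edge
First back edge: 0 → 3.

0→3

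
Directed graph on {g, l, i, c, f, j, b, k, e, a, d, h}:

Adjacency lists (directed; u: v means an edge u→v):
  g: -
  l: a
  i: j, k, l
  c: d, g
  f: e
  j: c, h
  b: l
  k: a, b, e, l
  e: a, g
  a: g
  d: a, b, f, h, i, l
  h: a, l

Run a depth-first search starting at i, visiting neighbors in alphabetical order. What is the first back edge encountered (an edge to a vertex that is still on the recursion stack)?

d→i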